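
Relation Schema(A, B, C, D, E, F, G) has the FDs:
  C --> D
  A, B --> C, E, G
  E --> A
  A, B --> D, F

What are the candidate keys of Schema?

Attributes never on any right-hand side: {B} — every candidate key must contain it.
{A, B} is a candidate key since {A, B}⁺ = {A, B, C, D, E, F, G} covers every attribute.
{B, E} is a candidate key since {B, E}⁺ = {A, B, C, D, E, F, G} covers every attribute.
These are minimal and exhaustive — every other superkey contains one of them.

{A, B}, {B, E}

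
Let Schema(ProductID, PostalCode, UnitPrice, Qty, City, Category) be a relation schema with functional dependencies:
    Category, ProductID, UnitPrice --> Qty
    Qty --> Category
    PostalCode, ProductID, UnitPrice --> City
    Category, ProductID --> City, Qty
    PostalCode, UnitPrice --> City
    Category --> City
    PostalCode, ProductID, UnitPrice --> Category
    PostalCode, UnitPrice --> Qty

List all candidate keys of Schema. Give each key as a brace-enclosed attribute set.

Attributes never on any right-hand side: {PostalCode, ProductID, UnitPrice} — every candidate key must contain all of them.
{PostalCode, ProductID, UnitPrice}⁺ = {Category, City, PostalCode, ProductID, Qty, UnitPrice} — all of the relation — so {PostalCode, ProductID, UnitPrice} is a candidate key.
No smaller or unrelated set reaches every attribute, so there are no other keys.

{PostalCode, ProductID, UnitPrice}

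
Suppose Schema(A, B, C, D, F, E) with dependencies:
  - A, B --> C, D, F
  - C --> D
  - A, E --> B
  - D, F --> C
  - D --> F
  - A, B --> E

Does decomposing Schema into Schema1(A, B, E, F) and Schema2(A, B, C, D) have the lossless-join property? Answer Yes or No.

Common attributes: {A, B}; their closure is {A, B, C, D, E, F}.
Since Schema1 ⊆ {A, B, C, D, E, F}, the intersection is a superkey of Schema1; the decomposition is lossless.

Yes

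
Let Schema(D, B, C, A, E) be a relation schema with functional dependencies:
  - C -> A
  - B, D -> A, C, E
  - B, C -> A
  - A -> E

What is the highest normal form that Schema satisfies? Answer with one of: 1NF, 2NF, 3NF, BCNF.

Candidate key: {B, D}. Prime attributes: {B, D}.
C -> A: {C}⁺ = {A, C, E}, which is not all of the attributes, so the left side is not a superkey — BCNF is violated.
C -> A determines the non-prime attribute {A} from a non-superkey — 3NF is violated.
Checking every proper subset of each key, none determines a non-prime attribute — 2NF is satisfied.

2NF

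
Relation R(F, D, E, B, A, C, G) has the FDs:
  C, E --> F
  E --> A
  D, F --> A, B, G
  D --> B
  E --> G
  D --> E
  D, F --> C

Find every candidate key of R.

{C, D}, {D, F}

{D} never appears on the right of any FD, so every key must include it.
{C, D}⁺ = {A, B, C, D, E, F, G}, which is every attribute, so {C, D} is a candidate key.
{D, F}⁺ = {A, B, C, D, E, F, G}, which is every attribute, so {D, F} is a candidate key.
No proper subset of any of these is a key, and no other minimal superkey exists.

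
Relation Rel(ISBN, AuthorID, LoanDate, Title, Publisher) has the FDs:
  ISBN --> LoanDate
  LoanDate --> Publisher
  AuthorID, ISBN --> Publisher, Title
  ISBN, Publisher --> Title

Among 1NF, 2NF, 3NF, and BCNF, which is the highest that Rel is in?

Candidate key: {AuthorID, ISBN}. Prime attributes: {AuthorID, ISBN}.
ISBN --> LoanDate: {ISBN}⁺ = {ISBN, LoanDate, Publisher, Title}, which is not all of the attributes, so the left side is not a superkey — BCNF is violated.
ISBN --> LoanDate determines the non-prime attribute {LoanDate} from a non-superkey — 3NF is violated.
The proper key subset {ISBN} of {AuthorID, ISBN} determines non-prime {LoanDate, Publisher, Title}, so the relation is not even in 2NF.

1NF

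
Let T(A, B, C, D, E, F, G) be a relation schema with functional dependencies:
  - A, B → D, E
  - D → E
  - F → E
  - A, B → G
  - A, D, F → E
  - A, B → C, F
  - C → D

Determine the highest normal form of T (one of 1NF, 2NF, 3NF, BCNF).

Candidate key: {A, B}. Prime attributes: {A, B}.
D → E: {D}⁺ = {D, E}, which is not all of the attributes, so the left side is not a superkey — BCNF is violated.
Because {E} is non-prime and the left side of D → E is not a superkey, the relation is not in 3NF.
No proper subset of a key has a non-prime attribute in its closure, so there is no partial dependency; 2NF holds.

2NF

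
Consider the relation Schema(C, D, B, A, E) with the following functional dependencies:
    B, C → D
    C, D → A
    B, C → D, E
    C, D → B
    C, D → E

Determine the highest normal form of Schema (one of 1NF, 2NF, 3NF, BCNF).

Candidate keys: {B, C}, {C, D}. Prime attributes: {B, C, D}.
The left-hand side of every FD is a superkey, so BCNF is satisfied.

BCNF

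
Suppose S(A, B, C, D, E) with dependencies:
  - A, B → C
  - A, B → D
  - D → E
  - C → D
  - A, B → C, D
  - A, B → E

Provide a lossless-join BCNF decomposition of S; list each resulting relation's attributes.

{A, B, C}; {C, D}; {D, E}

Candidate key of the original relation: {A, B}.
Within {A, B, C, D, E}: {D}⁺ ∩ {A, B, C, D, E} = {D, E}, not the whole set, so D → E violates BCNF; decompose into {D, E} and {A, B, C, D}.
{D, E} is in BCNF.
Within {A, B, C, D}: {C}⁺ ∩ {A, B, C, D} = {C, D}, not the whole set, so C → D violates BCNF; decompose into {C, D} and {A, B, C}.
{C, D} is in BCNF.
{A, B, C} is in BCNF.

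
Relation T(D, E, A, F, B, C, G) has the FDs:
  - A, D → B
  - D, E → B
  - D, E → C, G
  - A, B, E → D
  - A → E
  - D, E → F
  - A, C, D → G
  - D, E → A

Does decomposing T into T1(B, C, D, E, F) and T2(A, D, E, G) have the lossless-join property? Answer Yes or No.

The shared attributes are {D, E} and {D, E}⁺ = {A, B, C, D, E, F, G}.
T1 is contained in that closure, so T1 ∩ T2 → T1 holds and the join is lossless.

Yes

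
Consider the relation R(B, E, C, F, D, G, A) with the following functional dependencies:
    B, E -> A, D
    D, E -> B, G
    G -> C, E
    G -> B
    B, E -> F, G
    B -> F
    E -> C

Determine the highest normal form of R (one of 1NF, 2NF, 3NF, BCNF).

Candidate keys: {B, E}, {D, E}, {G}. Prime attributes: {B, D, E, G}.
B -> F breaks BCNF: {B}⁺ = {B, F}, so {B} is not a superkey.
Because {F} is non-prime and the left side of B -> F is not a superkey, the relation is not in 3NF.
Since {B} ⊂ {B, E} and {B}⁺ ⊇ {F} with {F} non-prime, there is a partial dependency; 2NF fails.

1NF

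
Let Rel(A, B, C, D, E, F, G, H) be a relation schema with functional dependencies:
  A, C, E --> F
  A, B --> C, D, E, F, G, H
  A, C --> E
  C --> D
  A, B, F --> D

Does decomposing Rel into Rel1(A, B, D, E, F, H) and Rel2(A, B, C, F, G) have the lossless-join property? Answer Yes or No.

Rel1 ∩ Rel2 = {A, B, F}; its closure under F is {A, B, C, D, E, F, G, H}.
This includes all of Rel1, so the common attributes are a superkey of Rel1 — the join is lossless.

Yes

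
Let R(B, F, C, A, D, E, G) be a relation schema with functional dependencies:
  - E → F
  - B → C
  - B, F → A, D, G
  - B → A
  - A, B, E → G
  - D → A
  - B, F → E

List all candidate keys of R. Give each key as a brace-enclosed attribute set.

{B, E}, {B, F}

{B} never appears on the right of any FD, so every key must include it.
{B, E} is a candidate key since {B, E}⁺ = {A, B, C, D, E, F, G} covers every attribute.
{B, F} is a candidate key since {B, F}⁺ = {A, B, C, D, E, F, G} covers every attribute.
No proper subset of any of these is a key, and no other minimal superkey exists.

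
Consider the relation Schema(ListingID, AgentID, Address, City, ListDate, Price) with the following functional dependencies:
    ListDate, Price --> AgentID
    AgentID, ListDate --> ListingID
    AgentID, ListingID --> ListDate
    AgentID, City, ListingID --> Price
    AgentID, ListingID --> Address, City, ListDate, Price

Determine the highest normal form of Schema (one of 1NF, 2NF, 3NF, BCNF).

BCNF

Candidate keys: {AgentID, ListDate}, {AgentID, ListingID}, {ListDate, Price}. Prime attributes: {AgentID, ListDate, ListingID, Price}.
Each dependency's left side is a superkey — BCNF holds.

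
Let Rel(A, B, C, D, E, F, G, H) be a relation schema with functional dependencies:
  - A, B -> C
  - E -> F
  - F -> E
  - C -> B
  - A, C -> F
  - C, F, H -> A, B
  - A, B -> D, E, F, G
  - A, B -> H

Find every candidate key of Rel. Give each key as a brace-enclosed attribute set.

Closure of {A, B} is {A, B, C, D, E, F, G, H}, the whole schema; {A, B} is a candidate key.
Closure of {A, C} is {A, B, C, D, E, F, G, H}, the whole schema; {A, C} is a candidate key.
Closure of {C, E, H} is {A, B, C, D, E, F, G, H}, the whole schema; {C, E, H} is a candidate key.
Closure of {C, F, H} is {A, B, C, D, E, F, G, H}, the whole schema; {C, F, H} is a candidate key.
No proper subset of any of these is a key, and no other minimal superkey exists.

{A, B}, {A, C}, {C, E, H}, {C, F, H}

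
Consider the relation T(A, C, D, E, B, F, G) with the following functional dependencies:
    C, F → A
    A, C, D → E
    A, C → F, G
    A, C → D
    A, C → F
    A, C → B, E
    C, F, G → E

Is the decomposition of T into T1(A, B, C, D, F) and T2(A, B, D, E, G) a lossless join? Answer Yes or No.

No

The shared attributes are {A, B, D} and {A, B, D}⁺ = {A, B, D}.
T1 ⊄ {A, B, D} and T2 ⊄ {A, B, D}, so the split is lossy.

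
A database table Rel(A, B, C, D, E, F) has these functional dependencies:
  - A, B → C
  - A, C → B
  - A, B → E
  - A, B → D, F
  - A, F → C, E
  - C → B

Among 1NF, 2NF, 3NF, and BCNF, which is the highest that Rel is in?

3NF

Candidate keys: {A, B}, {A, C}, {A, F}. Prime attributes: {A, B, C, F}.
C → B breaks BCNF: {C}⁺ = {B, C}, so {C} is not a superkey.
Its right-hand attributes {B} are all prime, as are those of every other non-superkey FD — the relation is in 3NF.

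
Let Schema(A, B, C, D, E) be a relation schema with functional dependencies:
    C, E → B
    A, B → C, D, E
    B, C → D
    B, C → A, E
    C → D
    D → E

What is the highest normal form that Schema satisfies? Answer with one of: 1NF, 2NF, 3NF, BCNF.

2NF

Candidate keys: {A, B}, {C}. Prime attributes: {A, B, C}.
D → E: {D}⁺ = {D, E}, which is not all of the attributes, so the left side is not a superkey — BCNF is violated.
D → E has non-prime {E} on the right and a non-superkey on the left, so 3NF fails.
Checking every proper subset of each key, none determines a non-prime attribute — 2NF is satisfied.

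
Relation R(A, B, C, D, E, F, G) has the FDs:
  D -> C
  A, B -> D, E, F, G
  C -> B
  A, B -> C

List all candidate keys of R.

No FD produces {A}, so it must be in every candidate key.
{A, B} is a candidate key since {A, B}⁺ = {A, B, C, D, E, F, G} covers every attribute.
{A, C} is a candidate key since {A, C}⁺ = {A, B, C, D, E, F, G} covers every attribute.
{A, D} is a candidate key since {A, D}⁺ = {A, B, C, D, E, F, G} covers every attribute.
No proper subset of any of these is a key, and no other minimal superkey exists.

{A, B}, {A, C}, {A, D}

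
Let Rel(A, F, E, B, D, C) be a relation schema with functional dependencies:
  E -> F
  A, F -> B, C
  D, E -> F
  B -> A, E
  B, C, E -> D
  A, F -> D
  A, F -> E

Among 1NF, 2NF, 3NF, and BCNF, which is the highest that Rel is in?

Candidate keys: {A, E}, {A, F}, {B}. Prime attributes: {A, B, E, F}.
E -> F: {E}⁺ = {E, F}, which is not all of the attributes, so the left side is not a superkey — BCNF is violated.
Since {F} ⊆ prime attributes and every other non-superkey FD also has a prime right side, the schema is in 3NF.

3NF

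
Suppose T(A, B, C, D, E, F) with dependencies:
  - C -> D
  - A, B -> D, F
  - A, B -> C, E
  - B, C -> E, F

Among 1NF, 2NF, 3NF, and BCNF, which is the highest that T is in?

Candidate key: {A, B}. Prime attributes: {A, B}.
C -> D: {C}⁺ = {C, D}, which is not all of the attributes, so the left side is not a superkey — BCNF is violated.
Because {D} is non-prime and the left side of C -> D is not a superkey, the relation is not in 3NF.
Checking every proper subset of each key, none determines a non-prime attribute — 2NF is satisfied.

2NF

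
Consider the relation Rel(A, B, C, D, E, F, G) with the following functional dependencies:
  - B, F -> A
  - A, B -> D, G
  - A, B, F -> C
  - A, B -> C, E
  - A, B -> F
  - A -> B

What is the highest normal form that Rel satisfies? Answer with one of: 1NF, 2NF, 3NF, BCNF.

Candidate keys: {A}, {B, F}. Prime attributes: {A, B, F}.
Each dependency's left side is a superkey — BCNF holds.

BCNF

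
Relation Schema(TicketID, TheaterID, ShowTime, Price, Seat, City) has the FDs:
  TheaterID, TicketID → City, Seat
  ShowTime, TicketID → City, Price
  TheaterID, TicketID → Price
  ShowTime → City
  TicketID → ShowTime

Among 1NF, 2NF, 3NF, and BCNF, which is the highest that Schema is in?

Candidate key: {TheaterID, TicketID}. Prime attributes: {TheaterID, TicketID}.
ShowTime, TicketID → City, Price breaks BCNF: {ShowTime, TicketID}⁺ = {City, Price, ShowTime, TicketID}, so {ShowTime, TicketID} is not a superkey.
ShowTime, TicketID → City, Price determines the non-prime attributes {City, Price} from a non-superkey — 3NF is violated.
{TicketID} is a proper subset of the key {TheaterID, TicketID}, and {TicketID}⁺ contains the non-prime attributes {City, Price, ShowTime} — a partial dependency, so 2NF is violated.

1NF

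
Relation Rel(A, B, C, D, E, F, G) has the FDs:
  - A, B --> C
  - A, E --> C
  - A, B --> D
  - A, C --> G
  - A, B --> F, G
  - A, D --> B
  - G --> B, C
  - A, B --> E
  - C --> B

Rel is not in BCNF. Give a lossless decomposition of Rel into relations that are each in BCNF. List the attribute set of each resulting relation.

{A, D, E, F, G}; {B, C}; {C, G}

Candidate keys of the original relation: {A, B}, {A, C}, {A, D}, {A, E}, {A, G}.
In {A, B, C, D, E, F, G}, {G} is not a superkey ({G}⁺ restricted to this set is {B, C, G}), so split on G --> B, C into {B, C, G} and {A, D, E, F, G}.
In {B, C, G}, {C} is not a superkey ({C}⁺ restricted to this set is {B, C}), so split on C --> B into {B, C} and {C, G}.
{B, C} has no BCNF violation.
{C, G} has no BCNF violation.
{A, D, E, F, G} has no BCNF violation.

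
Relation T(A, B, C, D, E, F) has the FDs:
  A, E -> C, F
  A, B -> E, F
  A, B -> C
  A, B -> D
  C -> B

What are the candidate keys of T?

{A, B}, {A, C}, {A, E}

Attributes never on any right-hand side: {A} — every candidate key must contain it.
Closure of {A, B} is {A, B, C, D, E, F}, the whole schema; {A, B} is a candidate key.
Closure of {A, C} is {A, B, C, D, E, F}, the whole schema; {A, C} is a candidate key.
Closure of {A, E} is {A, B, C, D, E, F}, the whole schema; {A, E} is a candidate key.
Any other superkey properly contains one of these, so there are no further candidate keys.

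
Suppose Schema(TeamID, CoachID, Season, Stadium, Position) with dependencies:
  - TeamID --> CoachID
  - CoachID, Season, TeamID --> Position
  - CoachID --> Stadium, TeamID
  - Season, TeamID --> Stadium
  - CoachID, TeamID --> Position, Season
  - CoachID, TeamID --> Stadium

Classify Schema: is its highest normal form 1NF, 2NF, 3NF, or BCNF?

BCNF

Candidate keys: {CoachID}, {TeamID}. Prime attributes: {CoachID, TeamID}.
Every FD has a superkey on the left, so the relation is in BCNF.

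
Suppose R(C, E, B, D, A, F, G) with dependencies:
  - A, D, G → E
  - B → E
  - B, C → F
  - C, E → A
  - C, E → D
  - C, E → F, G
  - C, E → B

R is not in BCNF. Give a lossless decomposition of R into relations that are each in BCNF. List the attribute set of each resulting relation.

Candidate keys of the original relation: {A, C, D, G}, {B, C}, {C, E}.
{A, B, C, D, E, F, G}: {A, D, G} determines {A, D, E, G} here but is not a superkey — split on A, D, G → E, giving {A, D, E, G} and {A, B, C, D, F, G}.
{A, D, E, G} is in BCNF.
{A, B, C, D, F, G} is in BCNF.

{A, B, C, D, F, G}; {A, D, E, G}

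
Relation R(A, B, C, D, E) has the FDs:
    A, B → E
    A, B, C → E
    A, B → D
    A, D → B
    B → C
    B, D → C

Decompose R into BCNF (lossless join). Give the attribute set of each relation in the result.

{A, B, D, E}; {B, C}

Candidate keys of the original relation: {A, B}, {A, D}.
Within {A, B, C, D, E}: {B}⁺ ∩ {A, B, C, D, E} = {B, C}, not the whole set, so B → C violates BCNF; decompose into {B, C} and {A, B, D, E}.
{B, C} has no BCNF violation.
{A, B, D, E} has no BCNF violation.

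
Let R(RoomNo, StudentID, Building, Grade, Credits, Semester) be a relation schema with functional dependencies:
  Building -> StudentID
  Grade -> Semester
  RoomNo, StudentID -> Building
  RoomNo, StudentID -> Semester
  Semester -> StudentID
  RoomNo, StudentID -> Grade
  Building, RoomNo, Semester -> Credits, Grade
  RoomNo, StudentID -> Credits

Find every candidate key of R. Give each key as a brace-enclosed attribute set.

No FD produces {RoomNo}, so it must be in every candidate key.
Closure of {Building, RoomNo} is {Building, Credits, Grade, RoomNo, Semester, StudentID}, the whole schema; {Building, RoomNo} is a candidate key.
Closure of {Grade, RoomNo} is {Building, Credits, Grade, RoomNo, Semester, StudentID}, the whole schema; {Grade, RoomNo} is a candidate key.
Closure of {RoomNo, Semester} is {Building, Credits, Grade, RoomNo, Semester, StudentID}, the whole schema; {RoomNo, Semester} is a candidate key.
Closure of {RoomNo, StudentID} is {Building, Credits, Grade, RoomNo, Semester, StudentID}, the whole schema; {RoomNo, StudentID} is a candidate key.
Any other superkey properly contains one of these, so there are no further candidate keys.

{Building, RoomNo}, {Grade, RoomNo}, {RoomNo, Semester}, {RoomNo, StudentID}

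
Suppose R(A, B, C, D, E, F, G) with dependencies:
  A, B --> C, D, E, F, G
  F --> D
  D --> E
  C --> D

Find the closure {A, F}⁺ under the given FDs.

{A, D, E, F}

Start with {A, F}.
F --> D applies; add {D} → now {A, D, F}.
D --> E applies; add {E} → now {A, D, E, F}.
No further FD applies.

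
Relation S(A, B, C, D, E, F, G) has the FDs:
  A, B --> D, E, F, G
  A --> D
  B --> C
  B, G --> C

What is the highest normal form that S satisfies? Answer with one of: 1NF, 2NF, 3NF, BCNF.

Candidate key: {A, B}. Prime attributes: {A, B}.
For A --> D we have {A}⁺ = {A, D}; {A} is not a superkey, so BCNF fails.
A --> D determines the non-prime attribute {D} from a non-superkey — 3NF is violated.
Since {A} ⊂ {A, B} and {A}⁺ ⊇ {D} with {D} non-prime, there is a partial dependency; 2NF fails.

1NF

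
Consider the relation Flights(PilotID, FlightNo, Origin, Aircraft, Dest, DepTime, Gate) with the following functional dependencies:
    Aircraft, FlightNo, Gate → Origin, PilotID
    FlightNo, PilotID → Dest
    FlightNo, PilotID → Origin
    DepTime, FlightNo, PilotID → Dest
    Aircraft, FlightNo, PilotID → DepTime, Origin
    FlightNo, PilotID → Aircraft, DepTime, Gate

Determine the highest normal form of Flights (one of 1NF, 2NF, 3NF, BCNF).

BCNF

Candidate keys: {Aircraft, FlightNo, Gate}, {FlightNo, PilotID}. Prime attributes: {Aircraft, FlightNo, Gate, PilotID}.
Each dependency's left side is a superkey — BCNF holds.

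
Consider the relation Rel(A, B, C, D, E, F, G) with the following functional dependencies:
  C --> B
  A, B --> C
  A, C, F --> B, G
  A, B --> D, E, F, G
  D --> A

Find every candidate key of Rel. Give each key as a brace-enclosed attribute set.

{A, B}⁺ = {A, B, C, D, E, F, G} — all of the relation — so {A, B} is a candidate key.
{A, C}⁺ = {A, B, C, D, E, F, G} — all of the relation — so {A, C} is a candidate key.
{B, D}⁺ = {A, B, C, D, E, F, G} — all of the relation — so {B, D} is a candidate key.
{C, D}⁺ = {A, B, C, D, E, F, G} — all of the relation — so {C, D} is a candidate key.
Any other superkey properly contains one of these, so there are no further candidate keys.

{A, B}, {A, C}, {B, D}, {C, D}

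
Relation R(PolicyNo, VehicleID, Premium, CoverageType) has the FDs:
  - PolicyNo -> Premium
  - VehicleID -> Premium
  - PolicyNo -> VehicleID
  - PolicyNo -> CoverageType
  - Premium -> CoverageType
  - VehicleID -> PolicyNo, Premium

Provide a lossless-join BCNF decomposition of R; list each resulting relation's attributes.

{CoverageType, Premium}; {PolicyNo, Premium, VehicleID}

Candidate keys of the original relation: {PolicyNo}, {VehicleID}.
Within {CoverageType, PolicyNo, Premium, VehicleID}: {Premium}⁺ ∩ {CoverageType, PolicyNo, Premium, VehicleID} = {CoverageType, Premium}, not the whole set, so Premium -> CoverageType violates BCNF; decompose into {CoverageType, Premium} and {PolicyNo, Premium, VehicleID}.
{CoverageType, Premium} is in BCNF.
{PolicyNo, Premium, VehicleID} is in BCNF.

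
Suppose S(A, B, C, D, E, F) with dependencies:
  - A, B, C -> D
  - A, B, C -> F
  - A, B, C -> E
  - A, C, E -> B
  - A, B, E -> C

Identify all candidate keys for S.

No FD produces {A}, so it must be in every candidate key.
{A, B, C}⁺ = {A, B, C, D, E, F}, which is every attribute, so {A, B, C} is a candidate key.
{A, B, E}⁺ = {A, B, C, D, E, F}, which is every attribute, so {A, B, E} is a candidate key.
{A, C, E}⁺ = {A, B, C, D, E, F}, which is every attribute, so {A, C, E} is a candidate key.
These are minimal and exhaustive — every other superkey contains one of them.

{A, B, C}, {A, B, E}, {A, C, E}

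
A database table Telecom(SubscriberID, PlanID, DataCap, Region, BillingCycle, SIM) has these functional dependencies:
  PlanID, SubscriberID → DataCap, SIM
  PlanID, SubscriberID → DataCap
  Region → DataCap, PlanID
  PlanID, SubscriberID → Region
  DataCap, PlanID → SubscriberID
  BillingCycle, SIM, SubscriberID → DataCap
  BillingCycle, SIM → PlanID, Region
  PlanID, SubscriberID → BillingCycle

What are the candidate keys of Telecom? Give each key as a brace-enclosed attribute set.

{BillingCycle, SIM}, {DataCap, PlanID}, {PlanID, SubscriberID}, {Region}

{Region} is a candidate key since {Region}⁺ = {BillingCycle, DataCap, PlanID, Region, SIM, SubscriberID} covers every attribute.
{BillingCycle, SIM} is a candidate key since {BillingCycle, SIM}⁺ = {BillingCycle, DataCap, PlanID, Region, SIM, SubscriberID} covers every attribute.
{DataCap, PlanID} is a candidate key since {DataCap, PlanID}⁺ = {BillingCycle, DataCap, PlanID, Region, SIM, SubscriberID} covers every attribute.
{PlanID, SubscriberID} is a candidate key since {PlanID, SubscriberID}⁺ = {BillingCycle, DataCap, PlanID, Region, SIM, SubscriberID} covers every attribute.
No proper subset of any of these is a key, and no other minimal superkey exists.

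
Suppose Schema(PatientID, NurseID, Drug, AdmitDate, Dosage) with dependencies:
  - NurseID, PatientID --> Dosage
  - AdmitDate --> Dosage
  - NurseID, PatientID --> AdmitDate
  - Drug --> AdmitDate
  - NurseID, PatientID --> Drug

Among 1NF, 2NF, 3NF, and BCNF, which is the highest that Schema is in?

Candidate key: {NurseID, PatientID}. Prime attributes: {NurseID, PatientID}.
AdmitDate --> Dosage: {AdmitDate}⁺ = {AdmitDate, Dosage}, which is not all of the attributes, so the left side is not a superkey — BCNF is violated.
Because {Dosage} is non-prime and the left side of AdmitDate --> Dosage is not a superkey, the relation is not in 3NF.
Checking every proper subset of each key, none determines a non-prime attribute — 2NF is satisfied.

2NF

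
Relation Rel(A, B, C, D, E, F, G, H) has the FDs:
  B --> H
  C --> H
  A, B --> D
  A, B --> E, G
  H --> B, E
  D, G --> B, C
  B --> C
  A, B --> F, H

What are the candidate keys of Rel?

{A, B}, {A, C}, {A, D, G}, {A, H}

No FD produces {A}, so it must be in every candidate key.
{A, B}⁺ = {A, B, C, D, E, F, G, H} — all of the relation — so {A, B} is a candidate key.
{A, C}⁺ = {A, B, C, D, E, F, G, H} — all of the relation — so {A, C} is a candidate key.
{A, H}⁺ = {A, B, C, D, E, F, G, H} — all of the relation — so {A, H} is a candidate key.
{A, D, G}⁺ = {A, B, C, D, E, F, G, H} — all of the relation — so {A, D, G} is a candidate key.
Any other superkey properly contains one of these, so there are no further candidate keys.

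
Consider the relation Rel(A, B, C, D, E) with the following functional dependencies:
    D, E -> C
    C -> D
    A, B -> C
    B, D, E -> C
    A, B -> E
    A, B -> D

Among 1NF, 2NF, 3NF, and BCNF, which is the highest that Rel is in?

2NF

Candidate key: {A, B}. Prime attributes: {A, B}.
For D, E -> C we have {D, E}⁺ = {C, D, E}; {D, E} is not a superkey, so BCNF fails.
Because {C} is non-prime and the left side of D, E -> C is not a superkey, the relation is not in 3NF.
Checking every proper subset of each key, none determines a non-prime attribute — 2NF is satisfied.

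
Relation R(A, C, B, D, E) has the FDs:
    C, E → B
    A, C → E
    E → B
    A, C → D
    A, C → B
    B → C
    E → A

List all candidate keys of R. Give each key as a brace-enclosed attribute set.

{A, B}, {A, C}, {E}

{E}⁺ = {A, B, C, D, E}, which is every attribute, so {E} is a candidate key.
{A, B}⁺ = {A, B, C, D, E}, which is every attribute, so {A, B} is a candidate key.
{A, C}⁺ = {A, B, C, D, E}, which is every attribute, so {A, C} is a candidate key.
These are minimal and exhaustive — every other superkey contains one of them.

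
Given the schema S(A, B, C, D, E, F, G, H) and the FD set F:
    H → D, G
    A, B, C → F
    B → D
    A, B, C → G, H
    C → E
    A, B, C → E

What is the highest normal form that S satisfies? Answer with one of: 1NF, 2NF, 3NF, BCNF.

Candidate key: {A, B, C}. Prime attributes: {A, B, C}.
H → D, G: {H}⁺ = {D, G, H}, which is not all of the attributes, so the left side is not a superkey — BCNF is violated.
H → D, G determines the non-prime attributes {D, G} from a non-superkey — 3NF is violated.
Since {B} ⊂ {A, B, C} and {B}⁺ ⊇ {D} with {D} non-prime, there is a partial dependency; 2NF fails.

1NF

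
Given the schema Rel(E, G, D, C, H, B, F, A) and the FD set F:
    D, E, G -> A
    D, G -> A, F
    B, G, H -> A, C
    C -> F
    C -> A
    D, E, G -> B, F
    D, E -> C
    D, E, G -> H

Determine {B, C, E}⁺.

Start with {B, C, E}.
C -> F applies; add {F} → now {B, C, E, F}.
C -> A applies; add {A} → now {A, B, C, E, F}.
No further FD applies.

{A, B, C, E, F}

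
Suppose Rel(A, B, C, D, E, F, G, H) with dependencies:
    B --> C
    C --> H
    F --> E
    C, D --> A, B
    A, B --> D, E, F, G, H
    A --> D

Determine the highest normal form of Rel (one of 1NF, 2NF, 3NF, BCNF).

1NF

Candidate keys: {A, B}, {A, C}, {B, D}, {C, D}. Prime attributes: {A, B, C, D}.
B --> C breaks BCNF: {B}⁺ = {B, C, H}, so {B} is not a superkey.
Because {H} is non-prime and the left side of C --> H is not a superkey, the relation is not in 3NF.
Since {B} ⊂ {A, B} and {B}⁺ ⊇ {H} with {H} non-prime, there is a partial dependency; 2NF fails.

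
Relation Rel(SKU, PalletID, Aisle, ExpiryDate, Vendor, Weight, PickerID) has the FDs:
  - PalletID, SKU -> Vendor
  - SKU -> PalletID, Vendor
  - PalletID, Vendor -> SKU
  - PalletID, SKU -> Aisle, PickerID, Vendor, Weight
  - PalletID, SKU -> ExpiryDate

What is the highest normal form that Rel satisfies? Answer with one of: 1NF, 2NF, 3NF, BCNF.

Candidate keys: {PalletID, Vendor}, {SKU}. Prime attributes: {PalletID, SKU, Vendor}.
Each dependency's left side is a superkey — BCNF holds.

BCNF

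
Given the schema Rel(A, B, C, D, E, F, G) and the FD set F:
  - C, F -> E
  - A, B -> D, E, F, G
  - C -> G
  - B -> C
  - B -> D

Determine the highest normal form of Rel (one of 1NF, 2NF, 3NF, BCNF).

Candidate key: {A, B}. Prime attributes: {A, B}.
For C, F -> E we have {C, F}⁺ = {C, E, F, G}; {C, F} is not a superkey, so BCNF fails.
C, F -> E determines the non-prime attribute {E} from a non-superkey — 3NF is violated.
{B} is a proper subset of the key {A, B}, and {B}⁺ contains the non-prime attributes {C, D, G} — a partial dependency, so 2NF is violated.

1NF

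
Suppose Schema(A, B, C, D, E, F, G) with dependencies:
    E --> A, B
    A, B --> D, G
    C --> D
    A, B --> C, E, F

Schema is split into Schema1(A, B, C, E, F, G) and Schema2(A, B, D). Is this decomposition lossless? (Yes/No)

Schema1 ∩ Schema2 = {A, B}; its closure under F is {A, B, C, D, E, F, G}.
Schema1 is contained in that closure, so Schema1 ∩ Schema2 --> Schema1 holds and the join is lossless.

Yes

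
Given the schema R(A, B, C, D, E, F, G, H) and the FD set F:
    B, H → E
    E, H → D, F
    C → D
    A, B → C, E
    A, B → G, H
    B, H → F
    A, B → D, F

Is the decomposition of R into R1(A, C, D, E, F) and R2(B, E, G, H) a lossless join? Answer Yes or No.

The shared attributes are {E} and {E}⁺ = {E}.
The closure covers neither R1 nor R2 entirely; the join is not lossless.

No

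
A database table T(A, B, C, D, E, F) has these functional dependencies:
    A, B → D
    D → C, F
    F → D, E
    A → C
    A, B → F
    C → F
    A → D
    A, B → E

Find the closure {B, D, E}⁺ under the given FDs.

{B, C, D, E, F}

Start with {B, D, E}.
D → C, F applies; add {C, F} → now {B, C, D, E, F}.
No further FD applies.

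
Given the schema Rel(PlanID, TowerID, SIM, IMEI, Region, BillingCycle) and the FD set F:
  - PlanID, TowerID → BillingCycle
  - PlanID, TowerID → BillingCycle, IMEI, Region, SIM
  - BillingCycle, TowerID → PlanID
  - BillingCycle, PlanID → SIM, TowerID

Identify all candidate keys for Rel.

{BillingCycle, PlanID}, {BillingCycle, TowerID}, {PlanID, TowerID}

{BillingCycle, PlanID} is a candidate key since {BillingCycle, PlanID}⁺ = {BillingCycle, IMEI, PlanID, Region, SIM, TowerID} covers every attribute.
{BillingCycle, TowerID} is a candidate key since {BillingCycle, TowerID}⁺ = {BillingCycle, IMEI, PlanID, Region, SIM, TowerID} covers every attribute.
{PlanID, TowerID} is a candidate key since {PlanID, TowerID}⁺ = {BillingCycle, IMEI, PlanID, Region, SIM, TowerID} covers every attribute.
These are minimal and exhaustive — every other superkey contains one of them.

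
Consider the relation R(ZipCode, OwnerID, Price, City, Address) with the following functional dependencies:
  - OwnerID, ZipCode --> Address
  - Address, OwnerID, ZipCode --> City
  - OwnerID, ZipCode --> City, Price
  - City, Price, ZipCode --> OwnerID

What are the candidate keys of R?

{City, Price, ZipCode}, {OwnerID, ZipCode}

Attributes never on any right-hand side: {ZipCode} — every candidate key must contain it.
{OwnerID, ZipCode} is a candidate key since {OwnerID, ZipCode}⁺ = {Address, City, OwnerID, Price, ZipCode} covers every attribute.
{City, Price, ZipCode} is a candidate key since {City, Price, ZipCode}⁺ = {Address, City, OwnerID, Price, ZipCode} covers every attribute.
No proper subset of any of these is a key, and no other minimal superkey exists.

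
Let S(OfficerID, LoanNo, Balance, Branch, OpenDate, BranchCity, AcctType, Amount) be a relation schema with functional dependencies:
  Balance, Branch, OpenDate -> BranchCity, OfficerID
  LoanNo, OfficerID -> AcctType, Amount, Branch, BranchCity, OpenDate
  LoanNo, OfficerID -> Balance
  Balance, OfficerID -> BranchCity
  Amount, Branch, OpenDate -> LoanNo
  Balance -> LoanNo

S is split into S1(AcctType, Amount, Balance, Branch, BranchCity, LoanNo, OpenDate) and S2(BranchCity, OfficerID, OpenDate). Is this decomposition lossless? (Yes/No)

Common attributes: {BranchCity, OpenDate}; their closure is {BranchCity, OpenDate}.
S1 ⊄ {BranchCity, OpenDate} and S2 ⊄ {BranchCity, OpenDate}, so the split is lossy.

No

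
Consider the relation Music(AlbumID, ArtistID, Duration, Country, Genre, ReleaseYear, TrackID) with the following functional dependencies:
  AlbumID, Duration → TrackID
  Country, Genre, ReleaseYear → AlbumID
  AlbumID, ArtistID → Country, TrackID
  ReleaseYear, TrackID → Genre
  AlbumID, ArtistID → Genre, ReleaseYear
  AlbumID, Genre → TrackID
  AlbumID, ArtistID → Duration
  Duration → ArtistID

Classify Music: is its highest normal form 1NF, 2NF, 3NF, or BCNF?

Candidate keys: {AlbumID, ArtistID}, {AlbumID, Duration}, {ArtistID, Country, Genre, ReleaseYear}, {ArtistID, Country, ReleaseYear, TrackID}, {Country, Duration, Genre, ReleaseYear}, {Country, Duration, ReleaseYear, TrackID}. Prime attributes: {AlbumID, ArtistID, Country, Duration, Genre, ReleaseYear, TrackID}.
Country, Genre, ReleaseYear → AlbumID: {Country, Genre, ReleaseYear}⁺ = {AlbumID, Country, Genre, ReleaseYear, TrackID}, which is not all of the attributes, so the left side is not a superkey — BCNF is violated.
But every attribute on its right side ({AlbumID}) is prime, and the same holds for every other non-superkey FD, so 3NF still holds.

3NF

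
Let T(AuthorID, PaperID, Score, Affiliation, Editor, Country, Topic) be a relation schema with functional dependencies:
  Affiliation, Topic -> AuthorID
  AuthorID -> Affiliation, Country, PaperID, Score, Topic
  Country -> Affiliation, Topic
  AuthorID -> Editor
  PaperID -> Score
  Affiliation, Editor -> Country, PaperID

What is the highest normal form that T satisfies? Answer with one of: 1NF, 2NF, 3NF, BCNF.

2NF

Candidate keys: {Affiliation, Editor}, {Affiliation, Topic}, {AuthorID}, {Country}. Prime attributes: {Affiliation, AuthorID, Country, Editor, Topic}.
For PaperID -> Score we have {PaperID}⁺ = {PaperID, Score}; {PaperID} is not a superkey, so BCNF fails.
Because {Score} is non-prime and the left side of PaperID -> Score is not a superkey, the relation is not in 3NF.
No proper subset of a key has a non-prime attribute in its closure, so there is no partial dependency; 2NF holds.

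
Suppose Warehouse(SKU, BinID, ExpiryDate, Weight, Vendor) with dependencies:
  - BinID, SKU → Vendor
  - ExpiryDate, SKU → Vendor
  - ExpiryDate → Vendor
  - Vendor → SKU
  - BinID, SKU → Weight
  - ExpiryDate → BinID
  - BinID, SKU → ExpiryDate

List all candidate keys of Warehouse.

{BinID, SKU}, {BinID, Vendor}, {ExpiryDate}

{ExpiryDate} is a candidate key since {ExpiryDate}⁺ = {BinID, ExpiryDate, SKU, Vendor, Weight} covers every attribute.
{BinID, SKU} is a candidate key since {BinID, SKU}⁺ = {BinID, ExpiryDate, SKU, Vendor, Weight} covers every attribute.
{BinID, Vendor} is a candidate key since {BinID, Vendor}⁺ = {BinID, ExpiryDate, SKU, Vendor, Weight} covers every attribute.
No proper subset of any of these is a key, and no other minimal superkey exists.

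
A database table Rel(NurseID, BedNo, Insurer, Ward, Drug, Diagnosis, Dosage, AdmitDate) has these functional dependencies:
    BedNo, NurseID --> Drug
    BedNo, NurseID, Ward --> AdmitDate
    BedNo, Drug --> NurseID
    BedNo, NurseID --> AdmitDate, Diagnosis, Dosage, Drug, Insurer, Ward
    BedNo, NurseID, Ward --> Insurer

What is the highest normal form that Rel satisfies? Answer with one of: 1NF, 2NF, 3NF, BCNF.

BCNF

Candidate keys: {BedNo, Drug}, {BedNo, NurseID}. Prime attributes: {BedNo, Drug, NurseID}.
Each dependency's left side is a superkey — BCNF holds.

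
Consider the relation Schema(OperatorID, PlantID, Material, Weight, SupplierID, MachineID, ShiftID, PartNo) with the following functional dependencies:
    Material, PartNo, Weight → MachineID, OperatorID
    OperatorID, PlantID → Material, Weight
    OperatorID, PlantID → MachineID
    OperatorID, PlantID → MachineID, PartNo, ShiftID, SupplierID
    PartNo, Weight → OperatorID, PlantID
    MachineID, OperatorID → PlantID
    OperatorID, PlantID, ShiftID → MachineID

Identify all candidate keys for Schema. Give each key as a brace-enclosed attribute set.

{MachineID, OperatorID}, {OperatorID, PlantID}, {PartNo, Weight}

{MachineID, OperatorID}⁺ = {MachineID, Material, OperatorID, PartNo, PlantID, ShiftID, SupplierID, Weight}, which is every attribute, so {MachineID, OperatorID} is a candidate key.
{OperatorID, PlantID}⁺ = {MachineID, Material, OperatorID, PartNo, PlantID, ShiftID, SupplierID, Weight}, which is every attribute, so {OperatorID, PlantID} is a candidate key.
{PartNo, Weight}⁺ = {MachineID, Material, OperatorID, PartNo, PlantID, ShiftID, SupplierID, Weight}, which is every attribute, so {PartNo, Weight} is a candidate key.
No proper subset of any of these is a key, and no other minimal superkey exists.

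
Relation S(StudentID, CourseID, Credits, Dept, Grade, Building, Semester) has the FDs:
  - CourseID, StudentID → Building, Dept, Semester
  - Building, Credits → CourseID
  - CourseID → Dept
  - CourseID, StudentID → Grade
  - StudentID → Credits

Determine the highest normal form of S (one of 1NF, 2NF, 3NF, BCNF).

1NF

Candidate keys: {Building, StudentID}, {CourseID, StudentID}. Prime attributes: {Building, CourseID, StudentID}.
Building, Credits → CourseID: {Building, Credits}⁺ = {Building, CourseID, Credits, Dept}, which is not all of the attributes, so the left side is not a superkey — BCNF is violated.
CourseID → Dept has non-prime {Dept} on the right and a non-superkey on the left, so 3NF fails.
{StudentID} is a proper subset of the key {Building, StudentID}, and {StudentID}⁺ contains the non-prime attribute {Credits} — a partial dependency, so 2NF is violated.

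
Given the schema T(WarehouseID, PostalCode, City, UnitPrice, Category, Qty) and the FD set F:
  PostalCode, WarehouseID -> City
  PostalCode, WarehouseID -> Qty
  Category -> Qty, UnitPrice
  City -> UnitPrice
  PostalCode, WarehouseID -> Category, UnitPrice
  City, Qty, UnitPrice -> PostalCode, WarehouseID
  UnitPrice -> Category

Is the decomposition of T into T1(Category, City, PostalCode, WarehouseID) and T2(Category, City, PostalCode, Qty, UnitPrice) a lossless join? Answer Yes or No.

Yes

The shared attributes are {Category, City, PostalCode} and {Category, City, PostalCode}⁺ = {Category, City, PostalCode, Qty, UnitPrice, WarehouseID}.
T1 is contained in that closure, so T1 ∩ T2 -> T1 holds and the join is lossless.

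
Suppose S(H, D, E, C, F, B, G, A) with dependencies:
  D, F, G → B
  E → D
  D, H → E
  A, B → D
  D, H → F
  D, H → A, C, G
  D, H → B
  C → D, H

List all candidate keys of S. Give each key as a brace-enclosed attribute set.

{A, B, H}, {C}, {D, H}, {E, H}

{C}⁺ = {A, B, C, D, E, F, G, H}, which is every attribute, so {C} is a candidate key.
{D, H}⁺ = {A, B, C, D, E, F, G, H}, which is every attribute, so {D, H} is a candidate key.
{E, H}⁺ = {A, B, C, D, E, F, G, H}, which is every attribute, so {E, H} is a candidate key.
{A, B, H}⁺ = {A, B, C, D, E, F, G, H}, which is every attribute, so {A, B, H} is a candidate key.
These are minimal and exhaustive — every other superkey contains one of them.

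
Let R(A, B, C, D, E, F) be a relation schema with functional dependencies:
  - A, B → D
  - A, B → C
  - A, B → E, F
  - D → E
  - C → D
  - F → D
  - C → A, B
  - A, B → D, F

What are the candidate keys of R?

{A, B}, {C}

{C} is a candidate key since {C}⁺ = {A, B, C, D, E, F} covers every attribute.
{A, B} is a candidate key since {A, B}⁺ = {A, B, C, D, E, F} covers every attribute.
No proper subset of any of these is a key, and no other minimal superkey exists.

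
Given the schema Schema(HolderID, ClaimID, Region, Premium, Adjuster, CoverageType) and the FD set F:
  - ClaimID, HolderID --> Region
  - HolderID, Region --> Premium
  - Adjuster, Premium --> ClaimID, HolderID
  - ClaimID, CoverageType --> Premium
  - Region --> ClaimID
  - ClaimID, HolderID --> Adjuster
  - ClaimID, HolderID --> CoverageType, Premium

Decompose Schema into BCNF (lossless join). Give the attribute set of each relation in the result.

{Adjuster, CoverageType, HolderID, Region}; {ClaimID, CoverageType, Premium}; {ClaimID, Region}

Candidate keys of the original relation: {Adjuster, ClaimID, CoverageType}, {Adjuster, CoverageType, Region}, {Adjuster, Premium}, {ClaimID, HolderID}, {HolderID, Region}.
{Adjuster, ClaimID, CoverageType, HolderID, Premium, Region}: {ClaimID, CoverageType} determines {ClaimID, CoverageType, Premium} here but is not a superkey — split on ClaimID, CoverageType --> Premium, giving {ClaimID, CoverageType, Premium} and {Adjuster, ClaimID, CoverageType, HolderID, Region}.
{ClaimID, CoverageType, Premium}: every determinant is a superkey — BCNF.
{Adjuster, ClaimID, CoverageType, HolderID, Region}: {Region} determines {ClaimID, Region} here but is not a superkey — split on Region --> ClaimID, giving {ClaimID, Region} and {Adjuster, CoverageType, HolderID, Region}.
{ClaimID, Region}: every determinant is a superkey — BCNF.
{Adjuster, CoverageType, HolderID, Region}: every determinant is a superkey — BCNF.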